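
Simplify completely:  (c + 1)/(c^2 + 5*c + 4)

Factor: c^2 + 5*c + 4 = (c + 1)*(c + 4)
Cancel the common factor (c + 1).

1/(c + 4)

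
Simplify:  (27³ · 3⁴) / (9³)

3^7

27³ = 3^9; 3⁴ = 3^4; 9³ = 3^6
Combine exponents: 3^7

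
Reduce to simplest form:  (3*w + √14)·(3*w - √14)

9*w² - 14

(3*w)^2 - (√14)^2 = 9*w² - 14.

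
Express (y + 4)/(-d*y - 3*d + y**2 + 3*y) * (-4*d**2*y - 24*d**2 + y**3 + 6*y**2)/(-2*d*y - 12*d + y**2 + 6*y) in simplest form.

(2*d*y + 8*d + y**2 + 4*y)/(-d*y - 3*d + y**2 + 3*y)

Factor: -d*y - 3*d + y**2 + 3*y = (y + 3)*(-d + y);  -4*d**2*y - 24*d**2 + y**3 + 6*y**2 = (y + 6)*(2*d + y)*(-2*d + y);  -2*d*y - 12*d + y**2 + 6*y = (y + 6)*(-2*d + y)
Cancel the common factors (y + 6), (-2*d + y).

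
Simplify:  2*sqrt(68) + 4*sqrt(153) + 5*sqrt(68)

2*sqrt(68) = 4*sqrt(17); 4*sqrt(153) = 12*sqrt(17); 5*sqrt(68) = 10*sqrt(17)
Combine: (4 + 12 + 10)·sqrt(17) = 26*sqrt(17)

26*sqrt(17)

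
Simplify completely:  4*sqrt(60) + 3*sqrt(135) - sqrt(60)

4*sqrt(60) = 8*sqrt(15); 3*sqrt(135) = 9*sqrt(15); sqrt(60) = 2*sqrt(15)
Combine: (8 + 9 - 2)·sqrt(15) = 15*sqrt(15)

15*sqrt(15)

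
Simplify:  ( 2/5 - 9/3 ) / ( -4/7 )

Numerator: 2/5 - 9/3 = -13/5
Denominator: -4/7 = -4/7
Divide: (-13/5) · (-7/4) = 91/20

91/20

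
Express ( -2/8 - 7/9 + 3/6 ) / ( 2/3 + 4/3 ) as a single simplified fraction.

Numerator: -2/8 - 7/9 + 3/6 = -19/36
Denominator: 2/3 + 4/3 = 2
Divide: (-19/36) · (1/2) = -19/72

-19/72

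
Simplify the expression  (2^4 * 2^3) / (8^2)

2^4 = 2^4; 2^3 = 2^3; 8^2 = 2^6
Combine exponents: 2^1

2^1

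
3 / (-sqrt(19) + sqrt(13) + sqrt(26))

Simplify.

Group as (sqrt(13) + sqrt(26)) - sqrt(19); multiply by (sqrt(13) + sqrt(26)) + sqrt(19), then rationalise the remaining surd.

(-30*sqrt(19) + 9*sqrt(26) + 48*sqrt(13) + 39*sqrt(38))/476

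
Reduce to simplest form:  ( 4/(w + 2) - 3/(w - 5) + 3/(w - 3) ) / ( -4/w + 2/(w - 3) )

Numerator: 4/(w + 2) - 3/(w - 5) + 3/(w - 3) = (4*w² - 38*w + 48)/(w³ - 6*w² - w + 30)
Denominator: -4/w + 2/(w - 3) = (-2*w + 12)/(w² - 3*w)
Divide: ((4*w² - 38*w + 48)/(w³ - 6*w² - w + 30)) · ((w² - 3*w)/(-2*w + 12)) = (-2*w³ + 19*w² - 24*w)/(w³ - 9*w² + 8*w + 60)

(-2*w³ + 19*w² - 24*w)/(w³ - 9*w² + 8*w + 60)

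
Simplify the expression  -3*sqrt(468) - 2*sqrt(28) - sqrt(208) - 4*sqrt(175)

-22*sqrt(13) - 24*sqrt(7)

3*sqrt(468) = 18*sqrt(13); 2*sqrt(28) = 4*sqrt(7); sqrt(208) = 4*sqrt(13); 4*sqrt(175) = 20*sqrt(7)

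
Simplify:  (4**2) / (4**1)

2**2

4**2 = 2**4; 4**1 = 2**2
Combine exponents: 2**2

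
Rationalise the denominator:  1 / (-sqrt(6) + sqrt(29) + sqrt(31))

Group as (sqrt(29) + sqrt(31)) - sqrt(6); multiply by (sqrt(29) + sqrt(31)) + sqrt(6), then rationalise the remaining surd.

(-27*sqrt(6) + 2*sqrt(31) + 4*sqrt(29) + sqrt(5394))/340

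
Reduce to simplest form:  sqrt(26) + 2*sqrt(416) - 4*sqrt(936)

sqrt(26) = sqrt(26); 2*sqrt(416) = 8*sqrt(26); 4*sqrt(936) = 24*sqrt(26)
Combine: (1 + 8 - 24)·sqrt(26) = -15*sqrt(26)

-15*sqrt(26)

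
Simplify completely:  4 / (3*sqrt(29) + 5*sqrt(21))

(-3*sqrt(29) + 5*sqrt(21))/66

Multiply numerator and denominator by -5*sqrt(21) + 3*sqrt(29).
Denominator becomes -264; numerator becomes -20*sqrt(21) + 12*sqrt(29).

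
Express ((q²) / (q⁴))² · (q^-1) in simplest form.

Inside the bracket: (q^-2)
Raise to the power 2: (q^-4)
Multiply by (q^-1): add exponents.

q^(-5)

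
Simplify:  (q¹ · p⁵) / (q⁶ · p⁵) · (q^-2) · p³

p³/q⁷

Quotient: (q^-5)
Multiply by (q^-2) · p³: add exponents.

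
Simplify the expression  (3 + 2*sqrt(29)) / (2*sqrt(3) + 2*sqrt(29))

Multiply numerator and denominator by -2*sqrt(3) + 2*sqrt(29).
Denominator becomes 104; numerator becomes -4*sqrt(87) - 6*sqrt(3) + 6*sqrt(29) + 116.

(-2*sqrt(87) - 3*sqrt(3) + 3*sqrt(29) + 58)/52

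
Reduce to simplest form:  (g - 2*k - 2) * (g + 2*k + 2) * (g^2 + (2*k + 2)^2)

(g+(2*k + 2))(g-(2*k + 2)) = g^2 - 4*k^2 - 8*k - 4; continue pairing.

g^4 - 16*k^4 - 64*k^3 - 96*k^2 - 64*k - 16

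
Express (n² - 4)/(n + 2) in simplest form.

n - 2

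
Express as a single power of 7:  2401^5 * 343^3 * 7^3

2401^5 = 7^20; 343^3 = 7^9; 7^3 = 7^3
Combine exponents: 7^32

7^32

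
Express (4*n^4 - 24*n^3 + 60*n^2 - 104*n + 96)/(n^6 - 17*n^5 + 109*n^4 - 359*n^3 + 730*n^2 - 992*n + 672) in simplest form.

4/(n^2 - 11*n + 28)

Factor: 4*n^4 - 24*n^3 + 60*n^2 - 104*n + 96 = 4*(n - 3)*(n - 2)*(n^2 - n + 4);  n^6 - 17*n^5 + 109*n^4 - 359*n^3 + 730*n^2 - 992*n + 672 = (n - 2)*(n - 7)*(n - 3)*(n - 4)*(n^2 - n + 4)
Cancel the common factors (n^2 - n + 4), (n - 3), (n - 2).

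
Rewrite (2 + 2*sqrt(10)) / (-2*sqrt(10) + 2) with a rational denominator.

-(1 + sqrt(10))^2/9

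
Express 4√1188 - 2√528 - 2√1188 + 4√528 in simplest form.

4√1188 = 24*√33; 2√528 = 8*√33; 2√1188 = 12*√33; 4√528 = 16*√33
Combine: (24 - 8 - 12 + 16)·√33 = 20*√33

20*√33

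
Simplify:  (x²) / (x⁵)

Quotient: (x^-3)

x^(-3)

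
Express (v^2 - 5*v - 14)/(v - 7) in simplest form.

Factor: v^2 - 5*v - 14 = (v - 7)*(v + 2)
Cancel the common factor (v - 7).

v + 2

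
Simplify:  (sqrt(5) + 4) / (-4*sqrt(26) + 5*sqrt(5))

Multiply numerator and denominator by 5*sqrt(5) + 4*sqrt(26).
Denominator becomes -291; numerator becomes 25 + 20*sqrt(5) + 4*sqrt(130) + 16*sqrt(26).

(-16*sqrt(26) - 4*sqrt(130) - 20*sqrt(5) - 25)/291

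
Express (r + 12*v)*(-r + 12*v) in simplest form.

-r^2 + 144*v^2

Product of conjugates: (P+Q)(P-Q) = P^2 - Q^2.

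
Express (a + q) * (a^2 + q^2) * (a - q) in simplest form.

a^4 - q^4

Telescope via difference of squares: (a+q)(a-q) = a^2 - q^2, then repeat with the next factor.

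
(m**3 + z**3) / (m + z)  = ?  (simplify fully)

m**2 - m*z + z**2

Apply the sum-of-cubes factorisation and cancel (m + z).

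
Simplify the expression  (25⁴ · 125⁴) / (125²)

25⁴ = 5^8; 125⁴ = 5^12; 125² = 5^6
Combine exponents: 5^14

5^14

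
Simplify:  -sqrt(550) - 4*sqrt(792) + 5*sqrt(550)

sqrt(550) = 5*sqrt(22); 4*sqrt(792) = 24*sqrt(22); 5*sqrt(550) = 25*sqrt(22)
Combine: (-5 - 24 + 25)·sqrt(22) = -4*sqrt(22)

-4*sqrt(22)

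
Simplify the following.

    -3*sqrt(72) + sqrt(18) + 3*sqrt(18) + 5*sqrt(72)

24*sqrt(2)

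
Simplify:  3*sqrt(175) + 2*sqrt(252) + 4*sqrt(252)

51*sqrt(7)

3*sqrt(175) = 15*sqrt(7); 2*sqrt(252) = 12*sqrt(7); 4*sqrt(252) = 24*sqrt(7)
Combine: (15 + 12 + 24)·sqrt(7) = 51*sqrt(7)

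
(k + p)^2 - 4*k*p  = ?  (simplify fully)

(k - p)^2

After expansion: k^2 - 2*k*p + p^2 — a perfect-square trinomial.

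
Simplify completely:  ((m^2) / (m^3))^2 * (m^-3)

Inside the bracket: (m^-1)
Raise to the power 2: (m^-2)
Multiply by (m^-3): add exponents.

m^(-5)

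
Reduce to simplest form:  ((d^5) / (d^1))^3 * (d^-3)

Inside the bracket: d^4
Raise to the power 3: d^12
Multiply by (d^-3): add exponents.

d^9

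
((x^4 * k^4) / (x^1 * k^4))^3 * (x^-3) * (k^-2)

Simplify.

x^6/k^2

Inside the bracket: x^3
Raise to the power 3: x^9
Multiply by (x^-3) * (k^-2): add exponents.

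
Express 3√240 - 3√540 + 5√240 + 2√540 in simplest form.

3√240 = 12*√15; 3√540 = 18*√15; 5√240 = 20*√15; 2√540 = 12*√15
Combine: (12 - 18 + 20 + 12)·√15 = 26*√15

26*√15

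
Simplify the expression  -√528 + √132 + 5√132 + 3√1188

√528 = 4*√33; √132 = 2*√33; 5√132 = 10*√33; 3√1188 = 18*√33
Combine: (-4 + 2 + 10 + 18)·√33 = 26*√33

26*√33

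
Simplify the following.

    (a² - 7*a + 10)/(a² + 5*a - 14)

(a - 5)/(a + 7)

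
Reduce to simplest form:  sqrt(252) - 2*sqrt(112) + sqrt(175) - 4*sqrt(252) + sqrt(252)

-15*sqrt(7)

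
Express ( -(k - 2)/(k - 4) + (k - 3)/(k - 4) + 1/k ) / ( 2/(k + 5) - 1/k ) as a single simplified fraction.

(-4*k - 20)/(k² - 9*k + 20)

Numerator: -(k - 2)/(k - 4) + (k - 3)/(k - 4) + 1/k = -4/(k² - 4*k)
Denominator: 2/(k + 5) - 1/k = (k - 5)/(k² + 5*k)
Divide: (-4/(k² - 4*k)) · ((k² + 5*k)/(k - 5)) = (-4*k - 20)/(k² - 9*k + 20)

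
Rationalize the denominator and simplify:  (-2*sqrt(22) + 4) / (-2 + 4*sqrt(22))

(-14 + sqrt(22))/29

Multiply numerator and denominator by -4*sqrt(22) - 2.
Denominator becomes -348; numerator becomes -12*sqrt(22) + 168.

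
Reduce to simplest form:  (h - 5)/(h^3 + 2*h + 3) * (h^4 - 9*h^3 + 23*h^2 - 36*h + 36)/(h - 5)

Factor: h^3 + 2*h + 3 = (h^2 - h + 3)*(h + 1);  h^4 - 9*h^3 + 23*h^2 - 36*h + 36 = (h - 6)*(h - 2)*(h^2 - h + 3)
Cancel the common factors (h^2 - h + 3), (h - 5).

(h^2 - 8*h + 12)/(h + 1)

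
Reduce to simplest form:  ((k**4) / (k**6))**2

Inside the bracket: (k**-2)
Raise to the power 2: (k**-4)

k**(-4)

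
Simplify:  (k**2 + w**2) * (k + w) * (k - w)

(k+w)(k-w) = k**2 - w**2; continue pairing.

k**4 - w**4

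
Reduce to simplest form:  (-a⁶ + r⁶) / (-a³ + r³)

Difference of sixth powers: factor out (-a³ + r³).

a³ + r³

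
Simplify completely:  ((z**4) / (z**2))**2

Inside the bracket: z**2
Raise to the power 2: z**4

z**4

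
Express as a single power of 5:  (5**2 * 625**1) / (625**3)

5**2 = 5**2; 625**1 = 5**4; 625**3 = 5**12
Combine exponents: 5**(-6)

5**(-6)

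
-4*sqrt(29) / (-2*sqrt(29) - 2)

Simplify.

Multiply numerator and denominator by -2 + 2*sqrt(29).
Denominator becomes -112; numerator becomes -232 + 8*sqrt(29).

(-sqrt(29) + 29)/14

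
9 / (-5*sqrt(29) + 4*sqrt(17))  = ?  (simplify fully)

Multiply numerator and denominator by 4*sqrt(17) + 5*sqrt(29).
Denominator becomes -453; numerator becomes 36*sqrt(17) + 45*sqrt(29).

(-15*sqrt(29) - 12*sqrt(17))/151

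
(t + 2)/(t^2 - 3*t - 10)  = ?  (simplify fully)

Factor: t^2 - 3*t - 10 = (t + 2)*(t - 5)
Cancel the common factor (t + 2).

1/(t - 5)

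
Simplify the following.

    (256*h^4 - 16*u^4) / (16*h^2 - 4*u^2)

16*h^2 + 4*u^2

Factor (4*h)^4 - (2*u)^4 and cancel (16*h^2 - 4*u^2).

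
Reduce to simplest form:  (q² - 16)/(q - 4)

q + 4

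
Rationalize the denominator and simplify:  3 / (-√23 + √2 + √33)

(-6*√23 - 4*√33 + 27*√2 + √1518)/20

Group as (√2 + √33) - √23; multiply by (√2 + √33) + √23, then rationalise the remaining surd.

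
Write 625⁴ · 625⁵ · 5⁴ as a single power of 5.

5^40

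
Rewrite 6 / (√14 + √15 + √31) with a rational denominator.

(-3*√6510 - 3*√31 + 45*√15 + 48*√14)/209

Group as (√14 + √15) + √31; multiply by (√14 + √15) - √31, then rationalise the remaining surd.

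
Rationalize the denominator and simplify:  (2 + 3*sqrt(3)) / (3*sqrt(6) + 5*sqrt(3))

(-27*sqrt(2) - 6*sqrt(6) + 10*sqrt(3) + 45)/21

Multiply numerator and denominator by -3*sqrt(6) + 5*sqrt(3).
Denominator becomes 21; numerator becomes -27*sqrt(2) - 6*sqrt(6) + 10*sqrt(3) + 45.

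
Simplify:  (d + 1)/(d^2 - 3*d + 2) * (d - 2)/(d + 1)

1/(d - 1)

Factor: d^2 - 3*d + 2 = (d - 1)*(d - 2)
Cancel the common factors (d - 2), (d + 1).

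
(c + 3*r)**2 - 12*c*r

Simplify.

Expand the square and combine the 12*c*r term.

(c - 3*r)**2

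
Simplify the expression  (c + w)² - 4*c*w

(c - w)²

Expand the square and combine the 4*c*w term.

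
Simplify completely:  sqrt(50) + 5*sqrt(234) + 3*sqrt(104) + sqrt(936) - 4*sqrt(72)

sqrt(50) = 5*sqrt(2); 5*sqrt(234) = 15*sqrt(26); 3*sqrt(104) = 6*sqrt(26); sqrt(936) = 6*sqrt(26); 4*sqrt(72) = 24*sqrt(2)

-19*sqrt(2) + 27*sqrt(26)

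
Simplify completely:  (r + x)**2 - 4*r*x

(r - x)**2

After expansion: r**2 - 2*r*x + x**2 — a perfect-square trinomial.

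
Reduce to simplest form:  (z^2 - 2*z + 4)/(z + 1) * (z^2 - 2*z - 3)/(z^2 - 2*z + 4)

Factor: z^2 - 2*z - 3 = (z + 1)*(z - 3)
Cancel the common factors (z^2 - 2*z + 4), (z + 1).

z - 3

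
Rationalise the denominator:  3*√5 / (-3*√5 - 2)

(-45 + 6*√5)/41

Multiply numerator and denominator by -2 + 3*√5.
Denominator becomes -41; numerator becomes -6*√5 + 45.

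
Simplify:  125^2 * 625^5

5^26

125^2 = 5^6; 625^5 = 5^20
Combine exponents: 5^26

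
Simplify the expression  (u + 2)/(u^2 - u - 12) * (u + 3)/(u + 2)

Factor: u^2 - u - 12 = (u + 3)*(u - 4)
Cancel the common factors (u + 2), (u + 3).

1/(u - 4)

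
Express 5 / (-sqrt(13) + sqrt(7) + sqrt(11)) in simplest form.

(-25*sqrt(13) + 45*sqrt(11) + 85*sqrt(7) + 10*sqrt(1001))/283

Group as (sqrt(7) + sqrt(11)) - sqrt(13); multiply by (sqrt(7) + sqrt(11)) + sqrt(13), then rationalise the remaining surd.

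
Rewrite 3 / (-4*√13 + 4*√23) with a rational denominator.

(3*√13 + 3*√23)/40

Multiply numerator and denominator by 4*√13 + 4*√23.
Denominator becomes 160; numerator becomes 12*√13 + 12*√23.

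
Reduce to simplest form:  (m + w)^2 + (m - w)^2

2*m^2 + 2*w^2

Write as f(m,w) + f(m,-w) and expand.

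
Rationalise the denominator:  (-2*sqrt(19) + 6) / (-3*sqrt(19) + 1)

Multiply numerator and denominator by 1 + 3*sqrt(19).
Denominator becomes -170; numerator becomes -108 + 16*sqrt(19).

(-8*sqrt(19) + 54)/85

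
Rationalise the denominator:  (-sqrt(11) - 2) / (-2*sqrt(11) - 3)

(sqrt(11) + 16)/35

Multiply numerator and denominator by -3 + 2*sqrt(11).
Denominator becomes -35; numerator becomes -16 - sqrt(11).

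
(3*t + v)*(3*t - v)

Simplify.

Product of conjugates: (P+Q)(P-Q) = P^2 - Q^2.

9*t^2 - v^2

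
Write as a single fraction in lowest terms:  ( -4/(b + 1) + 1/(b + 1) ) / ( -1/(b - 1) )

Numerator: -4/(b + 1) + 1/(b + 1) = -3/(b + 1)
Denominator: -1/(b - 1) = -1/(b - 1)
Divide: (-3/(b + 1)) · (-b + 1) = (3*b - 3)/(b + 1)

(3*b - 3)/(b + 1)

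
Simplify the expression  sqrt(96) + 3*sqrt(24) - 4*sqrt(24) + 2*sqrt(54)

8*sqrt(6)

sqrt(96) = 4*sqrt(6); 3*sqrt(24) = 6*sqrt(6); 4*sqrt(24) = 8*sqrt(6); 2*sqrt(54) = 6*sqrt(6)
Combine: (4 + 6 - 8 + 6)·sqrt(6) = 8*sqrt(6)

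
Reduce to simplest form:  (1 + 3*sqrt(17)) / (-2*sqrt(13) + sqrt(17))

(-6*sqrt(221) - 51 - 2*sqrt(13) - sqrt(17))/35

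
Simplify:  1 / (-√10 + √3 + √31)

(-19*√3 - √930 + 12*√10 + 9*√31)/102

Group as (√3 + √31) - √10; multiply by (√3 + √31) + √10, then rationalise the remaining surd.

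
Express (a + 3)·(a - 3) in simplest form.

Product of conjugates: (P+Q)(P-Q) = P^2 - Q^2.

a² - 9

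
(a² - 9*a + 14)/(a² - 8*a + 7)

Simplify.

(a - 2)/(a - 1)

Factor: a² - 9*a + 14 = (a - 2)·(a - 7);  a² - 8*a + 7 = (a - 1)·(a - 7)
Cancel the common factor (a - 7).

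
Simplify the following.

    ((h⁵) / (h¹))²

h⁸

Inside the bracket: h⁴
Raise to the power 2: h⁸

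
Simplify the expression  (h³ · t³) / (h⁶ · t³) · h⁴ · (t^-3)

h/t³

Quotient: (h^-3)
Multiply by h⁴ · (t^-3): add exponents.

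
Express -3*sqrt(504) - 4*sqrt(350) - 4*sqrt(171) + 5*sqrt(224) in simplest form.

3*sqrt(504) = 18*sqrt(14); 4*sqrt(350) = 20*sqrt(14); 4*sqrt(171) = 12*sqrt(19); 5*sqrt(224) = 20*sqrt(14)

-18*sqrt(14) - 12*sqrt(19)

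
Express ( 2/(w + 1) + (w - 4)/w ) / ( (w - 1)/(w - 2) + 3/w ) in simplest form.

Numerator: 2/(w + 1) + (w - 4)/w = (w² - w - 4)/(w² + w)
Denominator: (w - 1)/(w - 2) + 3/w = (w² + 2*w - 6)/(w² - 2*w)
Divide: ((w² - w - 4)/(w² + w)) · ((w² - 2*w)/(w² + 2*w - 6)) = (w³ - 3*w² - 2*w + 8)/(w³ + 3*w² - 4*w - 6)

(w³ - 3*w² - 2*w + 8)/(w³ + 3*w² - 4*w - 6)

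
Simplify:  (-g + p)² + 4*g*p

(g + p)²

After expansion: g² + 2*g*p + p² — a perfect-square trinomial.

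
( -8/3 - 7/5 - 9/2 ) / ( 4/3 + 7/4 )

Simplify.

-514/185

Numerator: -8/3 - 7/5 - 9/2 = -257/30
Denominator: 4/3 + 7/4 = 37/12
Divide: (-257/30) · (12/37) = -514/185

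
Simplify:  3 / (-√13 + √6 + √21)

Group as (√6 + √21) - √13; multiply by (√6 + √21) + √13, then rationalise the remaining surd.

(-21*√13 - 3*√21 + 42*√6 + 9*√182)/154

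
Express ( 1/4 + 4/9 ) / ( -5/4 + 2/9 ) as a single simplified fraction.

Numerator: 1/4 + 4/9 = 25/36
Denominator: -5/4 + 2/9 = -37/36
Divide: (25/36) · (-36/37) = -25/37

-25/37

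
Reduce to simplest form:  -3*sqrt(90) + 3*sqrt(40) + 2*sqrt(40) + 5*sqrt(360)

31*sqrt(10)

3*sqrt(90) = 9*sqrt(10); 3*sqrt(40) = 6*sqrt(10); 2*sqrt(40) = 4*sqrt(10); 5*sqrt(360) = 30*sqrt(10)
Combine: (-9 + 6 + 4 + 30)·sqrt(10) = 31*sqrt(10)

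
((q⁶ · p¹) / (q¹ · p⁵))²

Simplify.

q^10/p⁸

Inside the bracket: q⁵ · (p^-4)
Raise to the power 2: q^10 · (p^-8)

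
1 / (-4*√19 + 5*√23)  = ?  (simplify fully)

(4*√19 + 5*√23)/271

Multiply numerator and denominator by 4*√19 + 5*√23.
Denominator becomes 271; numerator becomes 4*√19 + 5*√23.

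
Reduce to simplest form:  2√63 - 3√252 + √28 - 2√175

2√63 = 6*√7; 3√252 = 18*√7; √28 = 2*√7; 2√175 = 10*√7
Combine: (6 - 18 + 2 - 10)·√7 = -20*√7

-20*√7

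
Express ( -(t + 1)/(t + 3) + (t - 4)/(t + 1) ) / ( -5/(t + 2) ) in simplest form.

Numerator: -(t + 1)/(t + 3) + (t - 4)/(t + 1) = (-3*t - 13)/(t**2 + 4*t + 3)
Denominator: -5/(t + 2) = -5/(t + 2)
Divide: ((-3*t - 13)/(t**2 + 4*t + 3)) · (-t/5 - 2/5) = (3*t**2 + 19*t + 26)/(5*t**2 + 20*t + 15)

(3*t**2 + 19*t + 26)/(5*t**2 + 20*t + 15)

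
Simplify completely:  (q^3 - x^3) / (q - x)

q^2 + q*x + x^2

q^3 - x^3 = (q - x)(q^2 + q*x + x^2).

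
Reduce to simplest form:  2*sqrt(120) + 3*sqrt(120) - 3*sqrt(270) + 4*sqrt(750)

21*sqrt(30)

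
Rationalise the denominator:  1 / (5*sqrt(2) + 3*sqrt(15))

Multiply numerator and denominator by -5*sqrt(2) + 3*sqrt(15).
Denominator becomes 85; numerator becomes -5*sqrt(2) + 3*sqrt(15).

(-5*sqrt(2) + 3*sqrt(15))/85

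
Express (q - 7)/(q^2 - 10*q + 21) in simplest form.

Factor: q^2 - 10*q + 21 = (q - 7)*(q - 3)
Cancel the common factor (q - 7).

1/(q - 3)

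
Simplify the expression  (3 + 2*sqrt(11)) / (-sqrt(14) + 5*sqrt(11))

(3*sqrt(14) + 2*sqrt(154) + 15*sqrt(11) + 110)/261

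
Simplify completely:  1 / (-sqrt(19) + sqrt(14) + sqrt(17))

Group as (sqrt(14) + sqrt(17)) - sqrt(19); multiply by (sqrt(14) + sqrt(17)) + sqrt(19), then rationalise the remaining surd.

(-6*sqrt(19) + 8*sqrt(17) + 11*sqrt(14) + sqrt(4522))/404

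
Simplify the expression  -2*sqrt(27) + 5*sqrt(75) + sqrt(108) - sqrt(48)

2*sqrt(27) = 6*sqrt(3); 5*sqrt(75) = 25*sqrt(3); sqrt(108) = 6*sqrt(3); sqrt(48) = 4*sqrt(3)
Combine: (-6 + 25 + 6 - 4)·sqrt(3) = 21*sqrt(3)

21*sqrt(3)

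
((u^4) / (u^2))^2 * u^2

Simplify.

Inside the bracket: u^2
Raise to the power 2: u^4
Multiply by u^2: add exponents.

u^6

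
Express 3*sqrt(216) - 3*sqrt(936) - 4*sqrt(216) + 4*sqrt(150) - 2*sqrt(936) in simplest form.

3*sqrt(216) = 18*sqrt(6); 3*sqrt(936) = 18*sqrt(26); 4*sqrt(216) = 24*sqrt(6); 4*sqrt(150) = 20*sqrt(6); 2*sqrt(936) = 12*sqrt(26)

-30*sqrt(26) + 14*sqrt(6)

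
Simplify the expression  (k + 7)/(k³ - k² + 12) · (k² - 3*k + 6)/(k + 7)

Factor: k³ - k² + 12 = (k² - 3*k + 6)·(k + 2)
Cancel the common factors (k² - 3*k + 6), (k + 7).

1/(k + 2)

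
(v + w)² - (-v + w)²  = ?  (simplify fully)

4*v*w

Write as f(w,v) - f(w,-v) and expand.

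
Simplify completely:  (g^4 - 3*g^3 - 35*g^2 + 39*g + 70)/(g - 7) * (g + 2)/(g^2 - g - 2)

Factor: g^4 - 3*g^3 - 35*g^2 + 39*g + 70 = (g + 5)*(g - 7)*(g - 2)*(g + 1);  g^2 - g - 2 = (g - 2)*(g + 1)
Cancel the common factors (g - 2), (g - 7), (g + 1).

g^2 + 7*g + 10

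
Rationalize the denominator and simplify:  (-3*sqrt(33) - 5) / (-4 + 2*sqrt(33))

Multiply numerator and denominator by -2*sqrt(33) - 4.
Denominator becomes -116; numerator becomes 22*sqrt(33) + 218.

(-109 - 11*sqrt(33))/58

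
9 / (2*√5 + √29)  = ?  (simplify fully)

Multiply numerator and denominator by -√29 + 2*√5.
Denominator becomes -9; numerator becomes -9*√29 + 18*√5.

-2*√5 + √29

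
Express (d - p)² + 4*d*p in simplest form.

Expanding gives d² + 2*d*p + p², a perfect square.

(d + p)²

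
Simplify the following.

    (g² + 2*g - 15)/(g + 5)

Factor: g² + 2*g - 15 = (g - 3)·(g + 5)
Cancel the common factor (g + 5).

g - 3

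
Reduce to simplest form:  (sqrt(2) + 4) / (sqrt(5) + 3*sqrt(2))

(-4*sqrt(5) - sqrt(10) + 6 + 12*sqrt(2))/13

Multiply numerator and denominator by -sqrt(5) + 3*sqrt(2).
Denominator becomes 13; numerator becomes -4*sqrt(5) - sqrt(10) + 6 + 12*sqrt(2).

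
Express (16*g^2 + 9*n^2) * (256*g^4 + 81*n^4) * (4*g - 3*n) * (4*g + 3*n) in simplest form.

65536*g^8 - 6561*n^8

((4*g)+(3*n))((4*g)-(3*n)) = 16*g^2 - 9*n^2; continue pairing.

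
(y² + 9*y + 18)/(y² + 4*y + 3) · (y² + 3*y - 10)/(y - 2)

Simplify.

(y² + 11*y + 30)/(y + 1)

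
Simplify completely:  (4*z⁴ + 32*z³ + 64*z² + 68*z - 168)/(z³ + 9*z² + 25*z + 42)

4*z - 4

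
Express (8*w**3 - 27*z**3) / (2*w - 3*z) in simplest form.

Apply the difference-of-cubes factorisation and cancel (2*w - 3*z).

4*w**2 + 6*w*z + 9*z**2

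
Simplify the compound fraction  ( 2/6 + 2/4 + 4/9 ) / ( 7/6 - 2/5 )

Numerator: 2/6 + 2/4 + 4/9 = 23/18
Denominator: 7/6 - 2/5 = 23/30
Divide: (23/18) · (30/23) = 5/3

5/3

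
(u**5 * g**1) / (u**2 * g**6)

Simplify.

u**3/g**5

Quotient: u**3 * (g**-5)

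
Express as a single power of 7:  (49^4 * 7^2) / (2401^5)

7^(-10)

49^4 = 7^8; 7^2 = 7^2; 2401^5 = 7^20
Combine exponents: 7^(-10)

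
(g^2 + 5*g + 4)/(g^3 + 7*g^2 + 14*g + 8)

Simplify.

1/(g + 2)

Factor: g^2 + 5*g + 4 = (g + 4)*(g + 1);  g^3 + 7*g^2 + 14*g + 8 = (g + 4)*(g + 1)*(g + 2)
Cancel the common factors (g + 4), (g + 1).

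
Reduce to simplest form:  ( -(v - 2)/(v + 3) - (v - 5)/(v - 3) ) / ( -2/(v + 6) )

(2*v³ + 5*v² - 51*v - 54)/(2*v² - 18)

Numerator: -(v - 2)/(v + 3) - (v - 5)/(v - 3) = (-2*v² + 7*v + 9)/(v² - 9)
Denominator: -2/(v + 6) = -2/(v + 6)
Divide: ((-2*v² + 7*v + 9)/(v² - 9)) · (-v/2 - 3) = (2*v³ + 5*v² - 51*v - 54)/(2*v² - 18)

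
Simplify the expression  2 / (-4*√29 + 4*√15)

(-√29 - √15)/28

Multiply numerator and denominator by 4*√15 + 4*√29.
Denominator becomes -224; numerator becomes 8*√15 + 8*√29.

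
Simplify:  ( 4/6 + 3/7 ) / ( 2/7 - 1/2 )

Numerator: 4/6 + 3/7 = 23/21
Denominator: 2/7 - 1/2 = -3/14
Divide: (23/21) · (-14/3) = -46/9

-46/9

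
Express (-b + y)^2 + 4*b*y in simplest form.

Expand the square and combine the 4*b*y term.

(b + y)^2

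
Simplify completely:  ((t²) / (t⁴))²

t^(-4)

Inside the bracket: (t^-2)
Raise to the power 2: (t^-4)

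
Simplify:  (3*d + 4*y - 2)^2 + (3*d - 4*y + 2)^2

18*d^2 + 32*y^2 - 32*y + 8

Binomially expand both and collect terms in (3*d), (4*y - 2).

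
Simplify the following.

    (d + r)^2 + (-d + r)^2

2*d^2 + 2*r^2

Only the even-power cross terms survive.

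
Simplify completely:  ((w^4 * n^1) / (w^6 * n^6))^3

Inside the bracket: (w^-2) * (n^-5)
Raise to the power 3: (w^-6) * (n^-15)

1/(n^15*w^6)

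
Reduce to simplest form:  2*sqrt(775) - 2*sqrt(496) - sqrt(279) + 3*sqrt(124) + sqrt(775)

2*sqrt(775) = 10*sqrt(31); 2*sqrt(496) = 8*sqrt(31); sqrt(279) = 3*sqrt(31); 3*sqrt(124) = 6*sqrt(31); sqrt(775) = 5*sqrt(31)
Combine: (10 - 8 - 3 + 6 + 5)·sqrt(31) = 10*sqrt(31)

10*sqrt(31)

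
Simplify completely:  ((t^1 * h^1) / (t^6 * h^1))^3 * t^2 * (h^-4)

Inside the bracket: (t^-5)
Raise to the power 3: (t^-15)
Multiply by t^2 * (h^-4): add exponents.

1/(h^4*t^13)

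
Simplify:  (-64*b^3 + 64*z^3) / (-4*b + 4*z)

Apply the difference-of-cubes factorisation and cancel (-4*b + 4*z).

16*b^2 + 16*b*z + 16*z^2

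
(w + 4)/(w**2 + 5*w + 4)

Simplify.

1/(w + 1)

Factor: w**2 + 5*w + 4 = (w + 4)*(w + 1)
Cancel the common factor (w + 4).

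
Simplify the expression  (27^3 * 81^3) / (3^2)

27^3 = 3^9; 81^3 = 3^12; 3^2 = 3^2
Combine exponents: 3^19

3^19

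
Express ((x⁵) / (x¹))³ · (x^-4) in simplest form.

Inside the bracket: x⁴
Raise to the power 3: x^12
Multiply by (x^-4): add exponents.

x⁸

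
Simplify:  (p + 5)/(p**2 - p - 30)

Factor: p**2 - p - 30 = (p + 5)*(p - 6)
Cancel the common factor (p + 5).

1/(p - 6)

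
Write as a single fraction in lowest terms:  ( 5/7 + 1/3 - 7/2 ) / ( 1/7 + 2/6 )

Numerator: 5/7 + 1/3 - 7/2 = -103/42
Denominator: 1/7 + 2/6 = 10/21
Divide: (-103/42) · (21/10) = -103/20

-103/20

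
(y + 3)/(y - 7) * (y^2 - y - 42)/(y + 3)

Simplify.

Factor: y^2 - y - 42 = (y - 7)*(y + 6)
Cancel the common factors (y - 7), (y + 3).

y + 6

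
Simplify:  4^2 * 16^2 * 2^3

2^15

4^2 = 2^4; 16^2 = 2^8; 2^3 = 2^3
Combine exponents: 2^15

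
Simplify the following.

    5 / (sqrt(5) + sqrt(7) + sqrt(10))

(-25*sqrt(14) + 5*sqrt(10) + 20*sqrt(7) + 30*sqrt(5))/68

Group as (sqrt(5) + sqrt(7)) + sqrt(10); multiply by (sqrt(5) + sqrt(7)) - sqrt(10), then rationalise the remaining surd.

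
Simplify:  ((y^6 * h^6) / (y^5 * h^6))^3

Inside the bracket: y^1
Raise to the power 3: y^3

y^3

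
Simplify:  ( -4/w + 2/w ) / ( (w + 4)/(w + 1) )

Numerator: -4/w + 2/w = -2/w
Denominator: (w + 4)/(w + 1) = (w + 4)/(w + 1)
Divide: (-2/w) · ((w + 1)/(w + 4)) = (-2*w - 2)/(w^2 + 4*w)

(-2*w - 2)/(w^2 + 4*w)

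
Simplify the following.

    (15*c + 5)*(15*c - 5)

Product of conjugates: (P+Q)(P-Q) = P^2 - Q^2.

225*c^2 - 25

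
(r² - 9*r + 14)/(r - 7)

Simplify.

r - 2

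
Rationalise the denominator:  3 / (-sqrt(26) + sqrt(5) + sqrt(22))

(-3*sqrt(26) + 27*sqrt(22) + 129*sqrt(5) + 12*sqrt(715))/439

Group as (sqrt(5) + sqrt(22)) - sqrt(26); multiply by (sqrt(5) + sqrt(22)) + sqrt(26), then rationalise the remaining surd.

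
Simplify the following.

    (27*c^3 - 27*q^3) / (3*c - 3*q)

9*c^2 + 9*c*q + 9*q^2

(3*c)^3 - (3*q)^3 = (3*c - 3*q)(9*c^2 + 9*c*q + 9*q^2).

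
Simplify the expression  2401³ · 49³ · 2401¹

7^22

2401³ = 7^12; 49³ = 7^6; 2401¹ = 7^4
Combine exponents: 7^22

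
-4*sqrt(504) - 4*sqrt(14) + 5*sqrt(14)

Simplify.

4*sqrt(504) = 24*sqrt(14); 4*sqrt(14) = 4*sqrt(14); 5*sqrt(14) = 5*sqrt(14)
Combine: (-24 - 4 + 5)·sqrt(14) = -23*sqrt(14)

-23*sqrt(14)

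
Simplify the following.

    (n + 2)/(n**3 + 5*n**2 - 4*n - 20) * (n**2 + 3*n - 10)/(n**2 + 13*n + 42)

Factor: n**3 + 5*n**2 - 4*n - 20 = (n + 2)*(n - 2)*(n + 5);  n**2 + 3*n - 10 = (n - 2)*(n + 5);  n**2 + 13*n + 42 = (n + 7)*(n + 6)
Cancel the common factors (n + 5), (n + 2), (n - 2).

1/(n**2 + 13*n + 42)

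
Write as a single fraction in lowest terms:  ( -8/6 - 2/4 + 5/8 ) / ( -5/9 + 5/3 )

-87/80

Numerator: -8/6 - 2/4 + 5/8 = -29/24
Denominator: -5/9 + 5/3 = 10/9
Divide: (-29/24) · (9/10) = -87/80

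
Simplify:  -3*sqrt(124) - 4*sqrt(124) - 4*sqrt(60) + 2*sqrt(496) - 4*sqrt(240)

3*sqrt(124) = 6*sqrt(31); 4*sqrt(124) = 8*sqrt(31); 4*sqrt(60) = 8*sqrt(15); 2*sqrt(496) = 8*sqrt(31); 4*sqrt(240) = 16*sqrt(15)

-24*sqrt(15) - 6*sqrt(31)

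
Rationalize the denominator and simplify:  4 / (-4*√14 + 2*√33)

Multiply numerator and denominator by 2*√33 + 4*√14.
Denominator becomes -92; numerator becomes 8*√33 + 16*√14.

(-4*√14 - 2*√33)/23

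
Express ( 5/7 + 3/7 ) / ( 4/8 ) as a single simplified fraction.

16/7

Numerator: 5/7 + 3/7 = 8/7
Denominator: 4/8 = 1/2
Divide: (8/7) · (2) = 16/7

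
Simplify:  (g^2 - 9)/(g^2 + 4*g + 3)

(g - 3)/(g + 1)

Factor: g^2 - 9 = (g - 3)*(g + 3);  g^2 + 4*g + 3 = (g + 3)*(g + 1)
Cancel the common factor (g + 3).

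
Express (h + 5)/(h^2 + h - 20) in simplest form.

1/(h - 4)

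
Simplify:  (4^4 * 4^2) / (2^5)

4^4 = 2^8; 4^2 = 2^4; 2^5 = 2^5
Combine exponents: 2^7

2^7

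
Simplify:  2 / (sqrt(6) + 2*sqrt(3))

Multiply numerator and denominator by -sqrt(6) + 2*sqrt(3).
Denominator becomes 6; numerator becomes -2*sqrt(6) + 4*sqrt(3).

(-sqrt(6) + 2*sqrt(3))/3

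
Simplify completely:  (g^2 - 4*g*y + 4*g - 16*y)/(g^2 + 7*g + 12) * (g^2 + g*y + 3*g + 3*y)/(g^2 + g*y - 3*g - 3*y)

(g - 4*y)/(g - 3)

Factor: g^2 - 4*g*y + 4*g - 16*y = (g + 4)*(g - 4*y);  g^2 + 7*g + 12 = (g + 4)*(g + 3);  g^2 + g*y + 3*g + 3*y = (g + y)*(g + 3);  g^2 + g*y - 3*g - 3*y = (g - 3)*(g + y)
Cancel the common factors (g + 3), (g + 4), (g + y).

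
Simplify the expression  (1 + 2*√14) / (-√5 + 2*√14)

Multiply numerator and denominator by √5 + 2*√14.
Denominator becomes 51; numerator becomes √5 + 2*√14 + 2*√70 + 56.

(√5 + 2*√14 + 2*√70 + 56)/51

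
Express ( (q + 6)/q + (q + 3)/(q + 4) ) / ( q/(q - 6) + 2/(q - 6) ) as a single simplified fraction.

(2*q³ + q² - 54*q - 144)/(q³ + 6*q² + 8*q)

Numerator: (q + 6)/q + (q + 3)/(q + 4) = (2*q² + 13*q + 24)/(q² + 4*q)
Denominator: q/(q - 6) + 2/(q - 6) = (q + 2)/(q - 6)
Divide: ((2*q² + 13*q + 24)/(q² + 4*q)) · ((q - 6)/(q + 2)) = (2*q³ + q² - 54*q - 144)/(q³ + 6*q² + 8*q)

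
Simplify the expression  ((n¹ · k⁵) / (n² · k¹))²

k⁸/n²

Inside the bracket: (n^-1) · k⁴
Raise to the power 2: (n^-2) · k⁸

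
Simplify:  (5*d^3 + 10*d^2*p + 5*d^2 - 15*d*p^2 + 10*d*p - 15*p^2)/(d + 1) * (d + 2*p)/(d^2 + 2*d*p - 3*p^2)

Factor: 5*d^3 + 10*d^2*p + 5*d^2 - 15*d*p^2 + 10*d*p - 15*p^2 = 5*(d + 1)*(d - p)*(d + 3*p);  d^2 + 2*d*p - 3*p^2 = (d - p)*(d + 3*p)
Cancel the common factors (d + 3*p), (d + 1), (d - p).

5*d + 10*p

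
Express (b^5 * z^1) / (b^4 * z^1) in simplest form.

Quotient: b^1

b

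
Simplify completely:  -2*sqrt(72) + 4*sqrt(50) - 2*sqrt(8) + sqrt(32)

2*sqrt(72) = 12*sqrt(2); 4*sqrt(50) = 20*sqrt(2); 2*sqrt(8) = 4*sqrt(2); sqrt(32) = 4*sqrt(2)
Combine: (-12 + 20 - 4 + 4)·sqrt(2) = 8*sqrt(2)

8*sqrt(2)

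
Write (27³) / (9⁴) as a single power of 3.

3^1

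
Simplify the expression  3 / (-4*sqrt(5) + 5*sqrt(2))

Multiply numerator and denominator by 5*sqrt(2) + 4*sqrt(5).
Denominator becomes -30; numerator becomes 15*sqrt(2) + 12*sqrt(5).

(-4*sqrt(5) - 5*sqrt(2))/10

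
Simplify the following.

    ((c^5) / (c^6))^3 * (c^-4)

Inside the bracket: (c^-1)
Raise to the power 3: (c^-3)
Multiply by (c^-4): add exponents.

c^(-7)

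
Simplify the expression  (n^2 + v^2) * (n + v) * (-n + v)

-n^4 + v^4

Telescope via difference of squares: (v+n)(v-n) = -n^2 + v^2, then repeat with the next factor.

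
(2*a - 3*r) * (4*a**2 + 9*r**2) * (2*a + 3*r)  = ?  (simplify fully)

16*a**4 - 81*r**4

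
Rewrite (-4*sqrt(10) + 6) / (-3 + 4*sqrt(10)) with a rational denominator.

(-142 + 12*sqrt(10))/151

Multiply numerator and denominator by -4*sqrt(10) - 3.
Denominator becomes -151; numerator becomes -12*sqrt(10) + 142.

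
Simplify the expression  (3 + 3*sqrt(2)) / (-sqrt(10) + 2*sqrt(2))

Multiply numerator and denominator by 2*sqrt(2) + sqrt(10).
Denominator becomes -2; numerator becomes 6*sqrt(2) + 3*sqrt(10) + 12 + 6*sqrt(5).

(-6*sqrt(5) - 12 - 3*sqrt(10) - 6*sqrt(2))/2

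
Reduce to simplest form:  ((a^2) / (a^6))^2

Inside the bracket: (a^-4)
Raise to the power 2: (a^-8)

a^(-8)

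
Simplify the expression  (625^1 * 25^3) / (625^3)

625^1 = 5^4; 25^3 = 5^6; 625^3 = 5^12
Combine exponents: 5^(-2)

5^(-2)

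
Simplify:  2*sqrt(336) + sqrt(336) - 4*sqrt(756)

-12*sqrt(21)

2*sqrt(336) = 8*sqrt(21); sqrt(336) = 4*sqrt(21); 4*sqrt(756) = 24*sqrt(21)
Combine: (8 + 4 - 24)·sqrt(21) = -12*sqrt(21)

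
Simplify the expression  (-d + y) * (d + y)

-d^2 + y^2

Telescope via difference of squares: (y+d)(y-d) = -d^2 + y^2.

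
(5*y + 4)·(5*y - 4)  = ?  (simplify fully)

25*y² - 16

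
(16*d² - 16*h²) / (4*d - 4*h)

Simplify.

16*d² - 16*h² factors as 16*(d - h)*(d + h).

4*d + 4*h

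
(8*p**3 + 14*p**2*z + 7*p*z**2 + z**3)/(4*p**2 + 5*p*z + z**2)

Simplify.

Factor: 8*p**3 + 14*p**2*z + 7*p*z**2 + z**3 = (p + z)*(2*p + z)*(4*p + z);  4*p**2 + 5*p*z + z**2 = (4*p + z)*(p + z)
Cancel the common factors (p + z), (4*p + z).

2*p + z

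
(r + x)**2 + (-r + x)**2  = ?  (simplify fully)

Binomially expand both and collect terms in x, r.

2*r**2 + 2*x**2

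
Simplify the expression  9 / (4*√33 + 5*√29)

(-36*√33 + 45*√29)/197

Multiply numerator and denominator by -5*√29 + 4*√33.
Denominator becomes -197; numerator becomes -45*√29 + 36*√33.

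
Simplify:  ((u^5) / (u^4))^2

u^2

Inside the bracket: u^1
Raise to the power 2: u^2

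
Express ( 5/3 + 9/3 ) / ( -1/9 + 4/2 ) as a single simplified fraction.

42/17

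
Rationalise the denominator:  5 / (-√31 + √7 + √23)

Group as (√7 + √23) - √31; multiply by (√7 + √23) + √31, then rationalise the remaining surd.

(5*√31 + 75*√23 + 235*√7 + 10*√4991)/643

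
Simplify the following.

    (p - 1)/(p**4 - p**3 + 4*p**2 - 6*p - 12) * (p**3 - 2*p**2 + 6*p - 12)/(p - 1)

1/(p + 1)

Factor: p**4 - p**3 + 4*p**2 - 6*p - 12 = (p**2 + 6)*(p + 1)*(p - 2);  p**3 - 2*p**2 + 6*p - 12 = (p**2 + 6)*(p - 2)
Cancel the common factors (p**2 + 6), (p - 2), (p - 1).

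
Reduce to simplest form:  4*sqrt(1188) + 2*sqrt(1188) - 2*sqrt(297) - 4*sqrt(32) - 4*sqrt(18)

-28*sqrt(2) + 30*sqrt(33)

4*sqrt(1188) = 24*sqrt(33); 2*sqrt(1188) = 12*sqrt(33); 2*sqrt(297) = 6*sqrt(33); 4*sqrt(32) = 16*sqrt(2); 4*sqrt(18) = 12*sqrt(2)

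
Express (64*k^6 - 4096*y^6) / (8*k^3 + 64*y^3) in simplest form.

Difference of sixth powers: factor out (8*k^3 + 64*y^3).

8*k^3 - 64*y^3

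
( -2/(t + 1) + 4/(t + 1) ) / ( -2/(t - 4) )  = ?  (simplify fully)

(-t + 4)/(t + 1)

Numerator: -2/(t + 1) + 4/(t + 1) = 2/(t + 1)
Denominator: -2/(t - 4) = -2/(t - 4)
Divide: (2/(t + 1)) · (-t/2 + 2) = (-t + 4)/(t + 1)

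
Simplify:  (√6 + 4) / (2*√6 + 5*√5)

(-8*√6 - 12 + 5*√30 + 20*√5)/101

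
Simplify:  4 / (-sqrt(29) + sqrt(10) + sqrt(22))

Group as (sqrt(10) + sqrt(22)) - sqrt(29); multiply by (sqrt(10) + sqrt(22)) + sqrt(29), then rationalise the remaining surd.

(-12*sqrt(29) + 68*sqrt(22) + 164*sqrt(10) + 16*sqrt(1595))/871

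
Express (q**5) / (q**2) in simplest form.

Quotient: q**3

q**3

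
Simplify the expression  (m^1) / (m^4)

Quotient: (m^-3)

m^(-3)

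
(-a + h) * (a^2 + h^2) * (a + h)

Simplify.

(h+a)(h-a) = -a^2 + h^2; continue pairing.

-a^4 + h^4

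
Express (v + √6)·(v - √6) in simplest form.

v² - 6

Product of conjugates: (P+Q)(P-Q) = P^2 - Q^2.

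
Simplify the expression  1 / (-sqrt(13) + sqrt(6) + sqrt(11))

Group as (sqrt(6) + sqrt(11)) - sqrt(13); multiply by (sqrt(6) + sqrt(11)) + sqrt(13), then rationalise the remaining surd.

(-2*sqrt(13) + 4*sqrt(11) + 9*sqrt(6) + sqrt(858))/124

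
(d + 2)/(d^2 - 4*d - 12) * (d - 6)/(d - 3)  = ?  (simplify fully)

1/(d - 3)

Factor: d^2 - 4*d - 12 = (d + 2)*(d - 6)
Cancel the common factors (d + 2), (d - 6).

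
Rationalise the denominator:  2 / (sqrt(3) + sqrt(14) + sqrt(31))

(-10*sqrt(14) - 21*sqrt(3) + sqrt(1302) + 7*sqrt(31))/7

Group as (sqrt(3) + sqrt(14)) + sqrt(31); multiply by (sqrt(3) + sqrt(14)) - sqrt(31), then rationalise the remaining surd.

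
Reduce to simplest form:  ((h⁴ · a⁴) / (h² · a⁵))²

h⁴/a²

Inside the bracket: h² · (a^-1)
Raise to the power 2: h⁴ · (a^-2)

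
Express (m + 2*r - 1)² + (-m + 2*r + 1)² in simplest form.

2*m² - 4*m + 8*r² + 2

Write as f((2*r),(m - 1)) + f((2*r),-(m - 1)) and expand.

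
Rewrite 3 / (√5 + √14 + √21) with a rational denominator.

(-7*√30 - √21 + 6*√14 + 15*√5)/46

Group as (√5 + √21) + √14; multiply by (√5 + √21) - √14, then rationalise the remaining surd.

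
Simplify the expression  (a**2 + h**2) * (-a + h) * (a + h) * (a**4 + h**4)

(h+a)(h-a) = -a**2 + h**2; continue pairing.

-a**8 + h**8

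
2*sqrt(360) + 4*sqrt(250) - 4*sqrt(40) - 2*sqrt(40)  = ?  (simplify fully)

20*sqrt(10)

2*sqrt(360) = 12*sqrt(10); 4*sqrt(250) = 20*sqrt(10); 4*sqrt(40) = 8*sqrt(10); 2*sqrt(40) = 4*sqrt(10)
Combine: (12 + 20 - 8 - 4)·sqrt(10) = 20*sqrt(10)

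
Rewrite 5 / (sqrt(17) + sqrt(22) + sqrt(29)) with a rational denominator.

Group as (sqrt(22) + sqrt(29)) + sqrt(17); multiply by (sqrt(22) + sqrt(29)) - sqrt(17), then rationalise the remaining surd.

(-5*sqrt(10846) + 25*sqrt(29) + 60*sqrt(22) + 85*sqrt(17))/698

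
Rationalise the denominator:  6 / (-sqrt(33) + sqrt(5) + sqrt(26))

Group as (sqrt(5) + sqrt(26)) - sqrt(33); multiply by (sqrt(5) + sqrt(26)) + sqrt(33), then rationalise the remaining surd.

(sqrt(33) + 6*sqrt(26) + 27*sqrt(5) + sqrt(4290))/43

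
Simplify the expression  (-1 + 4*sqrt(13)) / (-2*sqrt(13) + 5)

(-11 - 2*sqrt(13))/3

Multiply numerator and denominator by 5 + 2*sqrt(13).
Denominator becomes -27; numerator becomes 18*sqrt(13) + 99.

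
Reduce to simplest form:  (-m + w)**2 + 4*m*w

(m + w)**2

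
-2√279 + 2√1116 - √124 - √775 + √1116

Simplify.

5*√31

2√279 = 6*√31; 2√1116 = 12*√31; √124 = 2*√31; √775 = 5*√31; √1116 = 6*√31
Combine: (-6 + 12 - 2 - 5 + 6)·√31 = 5*√31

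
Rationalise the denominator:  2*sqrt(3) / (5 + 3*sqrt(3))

Multiply numerator and denominator by -3*sqrt(3) + 5.
Denominator becomes -2; numerator becomes -18 + 10*sqrt(3).

-5*sqrt(3) + 9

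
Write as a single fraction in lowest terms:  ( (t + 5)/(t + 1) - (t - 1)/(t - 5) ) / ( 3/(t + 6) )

Numerator: (t + 5)/(t + 1) - (t - 1)/(t - 5) = -24/(t^2 - 4*t - 5)
Denominator: 3/(t + 6) = 3/(t + 6)
Divide: (-24/(t^2 - 4*t - 5)) · (t/3 + 2) = (-8*t - 48)/(t^2 - 4*t - 5)

(-8*t - 48)/(t^2 - 4*t - 5)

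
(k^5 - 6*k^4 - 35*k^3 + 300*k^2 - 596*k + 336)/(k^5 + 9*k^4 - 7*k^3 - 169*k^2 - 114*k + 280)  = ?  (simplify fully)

(k^2 - 8*k + 12)/(k^2 + 7*k + 10)

Factor: k^5 - 6*k^4 - 35*k^3 + 300*k^2 - 596*k + 336 = (k - 4)*(k + 7)*(k - 2)*(k - 6)*(k - 1);  k^5 + 9*k^4 - 7*k^3 - 169*k^2 - 114*k + 280 = (k - 4)*(k + 7)*(k + 5)*(k - 1)*(k + 2)
Cancel the common factors (k - 4), (k + 7), (k - 1).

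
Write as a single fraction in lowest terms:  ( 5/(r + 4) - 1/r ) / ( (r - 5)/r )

(4*r - 4)/(r² - r - 20)

Numerator: 5/(r + 4) - 1/r = (4*r - 4)/(r² + 4*r)
Denominator: (r - 5)/r = (r - 5)/r
Divide: ((4*r - 4)/(r² + 4*r)) · (r/(r - 5)) = (4*r - 4)/(r² - r - 20)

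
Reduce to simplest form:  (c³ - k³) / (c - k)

c² + c*k + k²

c^3 - k^3 = (c - k)(c² + c*k + k²).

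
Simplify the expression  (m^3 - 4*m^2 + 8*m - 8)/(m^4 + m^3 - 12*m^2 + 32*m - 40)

Factor: m^3 - 4*m^2 + 8*m - 8 = (m^2 - 2*m + 4)*(m - 2);  m^4 + m^3 - 12*m^2 + 32*m - 40 = (m^2 - 2*m + 4)*(m - 2)*(m + 5)
Cancel the common factors (m^2 - 2*m + 4), (m - 2).

1/(m + 5)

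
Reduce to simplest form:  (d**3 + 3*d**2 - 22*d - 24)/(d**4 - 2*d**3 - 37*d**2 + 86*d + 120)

1/(d - 5)

Factor: d**3 + 3*d**2 - 22*d - 24 = (d + 1)*(d - 4)*(d + 6);  d**4 - 2*d**3 - 37*d**2 + 86*d + 120 = (d - 4)*(d - 5)*(d + 6)*(d + 1)
Cancel the common factors (d + 6), (d - 4), (d + 1).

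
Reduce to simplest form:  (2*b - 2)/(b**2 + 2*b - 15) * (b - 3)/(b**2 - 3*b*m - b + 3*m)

2/(b**2 - 3*b*m + 5*b - 15*m)

Factor: 2*b - 2 = 2*(b - 1);  b**2 + 2*b - 15 = (b - 3)*(b + 5);  b**2 - 3*b*m - b + 3*m = (b - 3*m)*(b - 1)
Cancel the common factors (b - 3), (b - 1).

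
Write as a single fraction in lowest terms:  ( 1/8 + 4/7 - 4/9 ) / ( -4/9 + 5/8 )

Numerator: 1/8 + 4/7 - 4/9 = 127/504
Denominator: -4/9 + 5/8 = 13/72
Divide: (127/504) · (72/13) = 127/91

127/91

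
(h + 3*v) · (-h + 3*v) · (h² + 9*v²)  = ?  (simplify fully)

-h⁴ + 81*v⁴

Telescope via difference of squares: ((3*v)+h)((3*v)-h) = -h² + 9*v², then repeat with the next factor.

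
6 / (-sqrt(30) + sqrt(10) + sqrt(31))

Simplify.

Group as (sqrt(10) + sqrt(31)) - sqrt(30); multiply by (sqrt(10) + sqrt(31)) + sqrt(30), then rationalise the remaining surd.

(-22*sqrt(30) + 18*sqrt(31) + 102*sqrt(10) + 40*sqrt(93))/373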